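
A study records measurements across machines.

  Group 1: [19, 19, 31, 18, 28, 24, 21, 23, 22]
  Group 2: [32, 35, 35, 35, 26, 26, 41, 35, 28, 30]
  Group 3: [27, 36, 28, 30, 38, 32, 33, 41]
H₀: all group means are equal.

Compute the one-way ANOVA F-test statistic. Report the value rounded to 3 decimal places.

Group means [22.78, 32.30, 33.12], grand mean 29.370
SSB = Σnᵢ(x̄ᵢ−x̄)² = 589.766; SSW = ΣΣ(x−x̄ᵢ)² = 528.531
MSB = 589.766/2 = 294.8829; MSW = 528.531/24 = 22.0221
F = MSB/MSW = 13.3903
df = (2, 24)

test statistic = 13.390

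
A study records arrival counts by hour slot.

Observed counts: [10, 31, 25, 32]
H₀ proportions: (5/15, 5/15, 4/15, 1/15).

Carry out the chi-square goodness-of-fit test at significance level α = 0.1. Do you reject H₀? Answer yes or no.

n = 98; E_i = n·p_i = [32.67, 32.67, 26.13, 6.53]
χ² = (10−32.67)²/32.67 + (31−32.67)²/32.67 + (25−26.13)²/26.13 + (32−6.53)²/6.53 = 115.1301
df = 3
p-value (upper-tail) = 0.00000
At α=0.1: p < α → reject H₀

reject H₀: yes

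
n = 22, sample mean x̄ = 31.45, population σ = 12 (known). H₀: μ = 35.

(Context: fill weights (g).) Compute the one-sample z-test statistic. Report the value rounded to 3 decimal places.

test statistic = -1.388

SE = σ/√n = 12/√22 = 2.5584
z = (x̄−μ₀)/SE = (31.45−35)/2.5584 = -1.3876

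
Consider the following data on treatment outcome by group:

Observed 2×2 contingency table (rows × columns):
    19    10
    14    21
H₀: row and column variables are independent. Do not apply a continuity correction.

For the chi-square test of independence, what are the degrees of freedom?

df = (r−1)(c−1) = (2−1)·(2−1) = 1

degrees of freedom = 1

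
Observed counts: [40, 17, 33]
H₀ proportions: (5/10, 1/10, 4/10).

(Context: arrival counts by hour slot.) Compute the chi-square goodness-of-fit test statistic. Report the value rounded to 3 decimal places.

test statistic = 7.917

n = 90; E_i = n·p_i = [45.00, 9.00, 36.00]
χ² = (40−45.00)²/45.00 + (17−9.00)²/9.00 + (33−36.00)²/36.00 = 7.9167
df = 2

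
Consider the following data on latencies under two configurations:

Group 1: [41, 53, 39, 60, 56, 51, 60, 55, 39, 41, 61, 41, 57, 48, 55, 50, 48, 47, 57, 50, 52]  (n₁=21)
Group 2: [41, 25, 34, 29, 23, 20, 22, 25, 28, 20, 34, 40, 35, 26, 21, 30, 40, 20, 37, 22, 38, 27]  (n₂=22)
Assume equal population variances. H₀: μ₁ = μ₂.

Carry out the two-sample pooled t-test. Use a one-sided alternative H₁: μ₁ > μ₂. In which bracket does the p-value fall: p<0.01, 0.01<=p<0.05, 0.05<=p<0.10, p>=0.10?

p-value bracket: p<0.01

x̄₁=50.524, s₁=7.125, n₁=21
x̄₂=28.955, s₂=7.254, n₂=22
s_p² = [20·7.125² + 21·7.254²]/41 = 51.7120
SE = √(s_p²·(1/21+1/22)) = 2.1939
t = (50.524−28.955)/2.1939 = 9.8316
df = 41
p-value (one-sided, H₁ greater) = 0.00000
→ bracket: p<0.01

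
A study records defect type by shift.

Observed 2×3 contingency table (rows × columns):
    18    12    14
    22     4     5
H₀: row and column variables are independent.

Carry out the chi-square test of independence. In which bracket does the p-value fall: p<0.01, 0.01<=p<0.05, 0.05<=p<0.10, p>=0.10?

Row totals [44, 31], col totals [40, 16, 19], n=75
χ² = (18−23.47)²/23.47 + (12−9.39)²/9.39 + (14−11.15)²/11.15 + (22−16.53)²/16.53 + (4−6.61)²/6.61 + (5−7.85)²/7.85 = 6.6084
df = 2
p-value (upper-tail) = 0.03673
→ bracket: 0.01<=p<0.05

p-value bracket: 0.01<=p<0.05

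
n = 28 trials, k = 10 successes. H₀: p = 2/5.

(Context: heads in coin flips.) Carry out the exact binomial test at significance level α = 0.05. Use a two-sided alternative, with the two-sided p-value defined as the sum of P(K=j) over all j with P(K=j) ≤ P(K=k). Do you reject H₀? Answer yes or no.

reject H₀: no

Exact binomial: n=28, k=10, p₀=2/5=0.4000
P(X=j) = C(n,j)·p₀^j·(1−p₀)^(n−j); p = Σ P(X=j) over j with P(X=j) ≤ P(X=10)
p-value (two-sided) = 0.70356
At α=0.05: p ≥ α → fail to reject H₀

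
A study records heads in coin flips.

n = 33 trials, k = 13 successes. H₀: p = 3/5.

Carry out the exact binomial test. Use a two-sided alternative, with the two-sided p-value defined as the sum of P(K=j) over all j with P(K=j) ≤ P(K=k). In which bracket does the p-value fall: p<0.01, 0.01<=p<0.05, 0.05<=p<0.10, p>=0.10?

p-value bracket: 0.01<=p<0.05

Exact binomial: n=33, k=13, p₀=3/5=0.6000
P(X=j) = C(n,j)·p₀^j·(1−p₀)^(n−j); p = Σ P(X=j) over j with P(X=j) ≤ P(X=13)
p-value (two-sided) = 0.02001
→ bracket: 0.01<=p<0.05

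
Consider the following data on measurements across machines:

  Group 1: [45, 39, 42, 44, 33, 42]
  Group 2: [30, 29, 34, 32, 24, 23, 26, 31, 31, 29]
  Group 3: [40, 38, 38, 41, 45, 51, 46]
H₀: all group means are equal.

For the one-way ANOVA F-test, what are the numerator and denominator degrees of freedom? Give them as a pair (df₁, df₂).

k = 3 groups, N = 23 total
df = (k−1, N−k) = (3−1, 23−3) = (2, 20)

degrees of freedom = [2, 20]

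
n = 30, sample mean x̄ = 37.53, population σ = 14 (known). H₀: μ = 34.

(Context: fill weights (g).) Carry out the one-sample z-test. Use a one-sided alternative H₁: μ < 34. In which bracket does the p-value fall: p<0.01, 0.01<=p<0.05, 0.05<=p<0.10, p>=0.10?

p-value bracket: p>=0.10

SE = σ/√n = 14/√30 = 2.5560
z = (x̄−μ₀)/SE = (37.53−34)/2.5560 = 1.3810
p-value (one-sided, H₁ less) = 0.91637
→ bracket: p>=0.10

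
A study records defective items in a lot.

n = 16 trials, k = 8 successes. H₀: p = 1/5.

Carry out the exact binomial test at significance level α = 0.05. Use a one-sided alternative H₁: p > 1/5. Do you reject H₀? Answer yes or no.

Exact binomial: n=16, k=8, p₀=1/5=0.2000
P(X≥8) from Σ C(n,i)·p₀^i·(1−p₀)^(n−i)
p-value (one-sided, H₁ greater) = 0.00700
At α=0.05: p < α → reject H₀

reject H₀: yes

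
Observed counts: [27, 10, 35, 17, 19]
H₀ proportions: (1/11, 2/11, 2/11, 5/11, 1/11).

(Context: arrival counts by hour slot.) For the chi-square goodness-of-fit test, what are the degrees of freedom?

df = k − 1 = 5 − 1 = 4

degrees of freedom = 4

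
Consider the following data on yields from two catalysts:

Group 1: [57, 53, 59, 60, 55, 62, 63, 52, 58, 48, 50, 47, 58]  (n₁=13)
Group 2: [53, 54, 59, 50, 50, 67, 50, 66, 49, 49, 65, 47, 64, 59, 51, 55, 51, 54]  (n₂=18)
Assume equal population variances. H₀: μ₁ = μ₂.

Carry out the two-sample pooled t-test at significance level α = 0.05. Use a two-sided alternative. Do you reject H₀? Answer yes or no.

reject H₀: no

x̄₁=55.538, s₁=5.190, n₁=13
x̄₂=55.167, s₂=6.537, n₂=18
s_p² = [12·5.190² + 17·6.537²]/29 = 36.1976
SE = √(s_p²·(1/13+1/18)) = 2.1898
t = (55.538−55.167)/2.1898 = 0.1698
df = 29
p-value (two-sided) = 0.86636
At α=0.05: p ≥ α → fail to reject H₀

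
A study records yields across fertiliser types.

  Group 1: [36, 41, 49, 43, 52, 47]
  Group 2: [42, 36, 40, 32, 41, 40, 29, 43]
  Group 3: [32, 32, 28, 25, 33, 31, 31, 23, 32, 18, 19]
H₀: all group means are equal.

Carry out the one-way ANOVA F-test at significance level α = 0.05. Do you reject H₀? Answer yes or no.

reject H₀: yes

Group means [44.67, 37.88, 27.64], grand mean 35.000
SSB = Σnᵢ(x̄ᵢ−x̄)² = 1223.246; SSW = ΣΣ(x−x̄ᵢ)² = 652.754
MSB = 1223.246/2 = 611.6231; MSW = 652.754/22 = 29.6706
F = MSB/MSW = 20.6138
df = (2, 22)
p-value (upper-tail) = 0.00001
At α=0.05: p < α → reject H₀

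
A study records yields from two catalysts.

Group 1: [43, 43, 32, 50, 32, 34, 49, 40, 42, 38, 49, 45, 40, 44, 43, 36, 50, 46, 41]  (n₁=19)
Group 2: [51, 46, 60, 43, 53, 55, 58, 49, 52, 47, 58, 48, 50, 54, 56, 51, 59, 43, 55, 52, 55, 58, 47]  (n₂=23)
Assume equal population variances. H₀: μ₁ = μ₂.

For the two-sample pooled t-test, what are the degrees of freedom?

df = n₁ + n₂ − 2 = 19 + 23 − 2 = 40

degrees of freedom = 40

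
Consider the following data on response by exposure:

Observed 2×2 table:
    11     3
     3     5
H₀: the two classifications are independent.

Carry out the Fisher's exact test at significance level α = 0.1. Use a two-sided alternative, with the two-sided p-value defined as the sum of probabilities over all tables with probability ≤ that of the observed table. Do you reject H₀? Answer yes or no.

Margins: r₁=14, r₂=8, c₁=14, c₂=8, n=22
p_obs = C(14,11)·C(8,3)/C(22,14); sum pmf over tables with pmf ≤ p_obs
p-value (two-sided) = 0.08146
At α=0.1: p < α → reject H₀

reject H₀: yes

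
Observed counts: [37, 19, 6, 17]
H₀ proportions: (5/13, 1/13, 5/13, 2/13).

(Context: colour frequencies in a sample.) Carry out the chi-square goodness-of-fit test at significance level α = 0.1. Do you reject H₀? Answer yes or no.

reject H₀: yes

n = 79; E_i = n·p_i = [30.38, 6.08, 30.38, 12.15]
χ² = (37−30.38)²/30.38 + (19−6.08)²/6.08 + (6−30.38)²/30.38 + (17−12.15)²/12.15 = 50.4241
df = 3
p-value (upper-tail) = 0.00000
At α=0.1: p < α → reject H₀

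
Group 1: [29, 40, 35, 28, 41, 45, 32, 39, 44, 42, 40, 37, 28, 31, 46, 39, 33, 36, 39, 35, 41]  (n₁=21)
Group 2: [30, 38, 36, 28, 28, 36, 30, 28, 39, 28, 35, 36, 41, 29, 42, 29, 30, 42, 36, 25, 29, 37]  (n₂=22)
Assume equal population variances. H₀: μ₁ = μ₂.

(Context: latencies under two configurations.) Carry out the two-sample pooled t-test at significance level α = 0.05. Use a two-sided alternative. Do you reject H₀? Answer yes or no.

reject H₀: yes

x̄₁=37.143, s₁=5.443, n₁=21
x̄₂=33.273, s₂=5.257, n₂=22
s_p² = [20·5.443² + 21·5.257²]/41 = 28.6082
SE = √(s_p²·(1/21+1/22)) = 1.6318
t = (37.143−33.273)/1.6318 = 2.3717
df = 41
p-value (two-sided) = 0.02248
At α=0.05: p < α → reject H₀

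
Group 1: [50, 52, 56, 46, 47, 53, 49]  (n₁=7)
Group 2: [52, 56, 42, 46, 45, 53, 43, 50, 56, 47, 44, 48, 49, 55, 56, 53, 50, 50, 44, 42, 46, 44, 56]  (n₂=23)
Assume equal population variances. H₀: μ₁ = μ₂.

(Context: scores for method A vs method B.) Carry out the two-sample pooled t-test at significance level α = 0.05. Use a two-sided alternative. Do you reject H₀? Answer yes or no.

reject H₀: no

x̄₁=50.429, s₁=3.505, n₁=7
x̄₂=49.000, s₂=4.880, n₂=23
s_p² = [6·3.505² + 22·4.880²]/28 = 21.3469
SE = √(s_p²·(1/7+1/23)) = 1.9944
t = (50.429−49.000)/1.9944 = 0.7163
df = 28
p-value (two-sided) = 0.47975
At α=0.05: p ≥ α → fail to reject H₀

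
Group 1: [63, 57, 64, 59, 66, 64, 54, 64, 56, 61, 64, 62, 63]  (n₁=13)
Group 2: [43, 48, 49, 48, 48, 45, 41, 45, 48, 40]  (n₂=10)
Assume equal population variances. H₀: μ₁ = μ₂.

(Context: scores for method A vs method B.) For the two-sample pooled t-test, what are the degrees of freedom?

degrees of freedom = 21

df = n₁ + n₂ − 2 = 13 + 10 − 2 = 21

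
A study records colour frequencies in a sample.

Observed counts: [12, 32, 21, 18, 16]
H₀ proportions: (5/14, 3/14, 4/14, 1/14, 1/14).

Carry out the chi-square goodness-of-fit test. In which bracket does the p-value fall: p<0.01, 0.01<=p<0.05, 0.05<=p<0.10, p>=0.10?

p-value bracket: p<0.01

n = 99; E_i = n·p_i = [35.36, 21.21, 28.29, 7.07, 7.07]
χ² = (12−35.36)²/35.36 + (32−21.21)²/21.21 + (21−28.29)²/28.29 + (18−7.07)²/7.07 + (16−7.07)²/7.07 = 50.9532
df = 4
p-value (upper-tail) = 0.00000
→ bracket: p<0.01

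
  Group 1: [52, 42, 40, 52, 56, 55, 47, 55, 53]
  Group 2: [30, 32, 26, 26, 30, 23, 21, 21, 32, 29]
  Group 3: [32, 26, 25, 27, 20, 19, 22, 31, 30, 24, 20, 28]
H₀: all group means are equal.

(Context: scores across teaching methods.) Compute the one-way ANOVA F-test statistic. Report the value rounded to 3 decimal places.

test statistic = 79.672

Group means [50.22, 27.00, 25.33], grand mean 33.097
SSB = Σnᵢ(x̄ᵢ−x̄)² = 3734.487; SSW = ΣΣ(x−x̄ᵢ)² = 656.222
MSB = 3734.487/2 = 1867.2437; MSW = 656.222/28 = 23.4365
F = MSB/MSW = 79.6724
df = (2, 28)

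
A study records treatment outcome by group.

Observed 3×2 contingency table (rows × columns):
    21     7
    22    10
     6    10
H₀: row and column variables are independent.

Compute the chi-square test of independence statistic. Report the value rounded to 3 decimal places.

Row totals [28, 32, 16], col totals [49, 27], n=76
χ² = (21−18.05)²/18.05 + (7−9.95)²/9.95 + (22−20.63)²/20.63 + (10−11.37)²/11.37 + (6−10.32)²/10.32 + (10−5.68)²/5.68 = 6.6924
df = 2

test statistic = 6.692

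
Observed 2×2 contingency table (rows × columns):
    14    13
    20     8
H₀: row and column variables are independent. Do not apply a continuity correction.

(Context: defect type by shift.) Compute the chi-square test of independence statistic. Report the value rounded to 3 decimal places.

test statistic = 2.232

Row totals [27, 28], col totals [34, 21], n=55
χ² = (14−16.69)²/16.69 + (13−10.31)²/10.31 + (20−17.31)²/17.31 + (8−10.69)²/10.69 = 2.2319
df = 1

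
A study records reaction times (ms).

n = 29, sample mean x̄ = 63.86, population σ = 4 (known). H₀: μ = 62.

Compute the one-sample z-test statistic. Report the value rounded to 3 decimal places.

SE = σ/√n = 4/√29 = 0.7428
z = (x̄−μ₀)/SE = (63.86−62)/0.7428 = 2.5041

test statistic = 2.504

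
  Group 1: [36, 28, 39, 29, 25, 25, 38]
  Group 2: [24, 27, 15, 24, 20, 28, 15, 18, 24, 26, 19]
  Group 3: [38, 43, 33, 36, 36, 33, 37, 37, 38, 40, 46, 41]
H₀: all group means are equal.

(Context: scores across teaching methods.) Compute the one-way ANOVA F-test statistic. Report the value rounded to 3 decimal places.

Group means [31.43, 21.82, 38.17], grand mean 30.600
SSB = Σnᵢ(x̄ᵢ−x̄)² = 1540.183; SSW = ΣΣ(x−x̄ᵢ)² = 599.017
MSB = 1540.183/2 = 770.0913; MSW = 599.017/27 = 22.1858
F = MSB/MSW = 34.7110
df = (2, 27)

test statistic = 34.711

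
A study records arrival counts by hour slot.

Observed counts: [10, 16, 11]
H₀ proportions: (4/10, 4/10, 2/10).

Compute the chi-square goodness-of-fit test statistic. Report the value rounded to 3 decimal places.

n = 37; E_i = n·p_i = [14.80, 14.80, 7.40]
χ² = (10−14.80)²/14.80 + (16−14.80)²/14.80 + (11−7.40)²/7.40 = 3.4054
df = 2

test statistic = 3.405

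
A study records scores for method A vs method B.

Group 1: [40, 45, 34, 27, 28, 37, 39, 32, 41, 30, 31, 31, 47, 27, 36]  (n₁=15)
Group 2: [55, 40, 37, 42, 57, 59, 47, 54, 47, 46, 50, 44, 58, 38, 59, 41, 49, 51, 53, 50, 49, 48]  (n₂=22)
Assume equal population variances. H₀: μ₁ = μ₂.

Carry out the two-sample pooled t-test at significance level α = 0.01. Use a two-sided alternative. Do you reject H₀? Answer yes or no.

reject H₀: yes

x̄₁=35.000, s₁=6.381, n₁=15
x̄₂=48.818, s₂=6.652, n₂=22
s_p² = [14·6.381² + 21·6.652²]/35 = 42.8364
SE = √(s_p²·(1/15+1/22)) = 2.1915
t = (35.000−48.818)/2.1915 = -6.3052
df = 35
p-value (two-sided) = 0.00000
At α=0.01: p < α → reject H₀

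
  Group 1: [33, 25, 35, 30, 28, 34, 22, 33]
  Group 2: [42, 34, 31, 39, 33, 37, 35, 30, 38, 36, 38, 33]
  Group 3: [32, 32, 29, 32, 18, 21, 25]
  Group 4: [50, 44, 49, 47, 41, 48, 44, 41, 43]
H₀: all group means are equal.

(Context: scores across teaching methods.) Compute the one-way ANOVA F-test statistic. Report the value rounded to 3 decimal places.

test statistic = 29.339

Group means [30.00, 35.50, 27.00, 45.22], grand mean 35.056
SSB = Σnᵢ(x̄ᵢ−x̄)² = 1591.333; SSW = ΣΣ(x−x̄ᵢ)² = 578.556
MSB = 1591.333/3 = 530.4444; MSW = 578.556/32 = 18.0799
F = MSB/MSW = 29.3390
df = (3, 32)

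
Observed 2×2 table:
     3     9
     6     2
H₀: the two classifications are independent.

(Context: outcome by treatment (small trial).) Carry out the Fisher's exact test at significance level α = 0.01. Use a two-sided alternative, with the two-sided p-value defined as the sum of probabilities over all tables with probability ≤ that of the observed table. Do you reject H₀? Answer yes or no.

reject H₀: no

Margins: r₁=12, r₂=8, c₁=9, c₂=11, n=20
p_obs = C(12,3)·C(8,6)/C(20,9); sum pmf over tables with pmf ≤ p_obs
p-value (two-sided) = 0.06478
At α=0.01: p ≥ α → fail to reject H₀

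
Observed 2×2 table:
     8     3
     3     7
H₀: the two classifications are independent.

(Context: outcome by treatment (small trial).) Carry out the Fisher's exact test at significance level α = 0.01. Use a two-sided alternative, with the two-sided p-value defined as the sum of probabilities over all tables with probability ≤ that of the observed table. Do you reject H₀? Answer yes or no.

Margins: r₁=11, r₂=10, c₁=11, c₂=10, n=21
p_obs = C(11,8)·C(10,3)/C(21,11); sum pmf over tables with pmf ≤ p_obs
p-value (two-sided) = 0.08611
At α=0.01: p ≥ α → fail to reject H₀

reject H₀: no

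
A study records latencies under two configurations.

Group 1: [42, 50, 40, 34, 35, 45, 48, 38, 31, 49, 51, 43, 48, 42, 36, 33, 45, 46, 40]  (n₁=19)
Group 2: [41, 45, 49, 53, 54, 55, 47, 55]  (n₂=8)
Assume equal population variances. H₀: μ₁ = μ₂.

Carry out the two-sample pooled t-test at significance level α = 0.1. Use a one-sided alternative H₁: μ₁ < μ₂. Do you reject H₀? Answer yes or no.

reject H₀: yes

x̄₁=41.895, s₁=6.127, n₁=19
x̄₂=49.875, s₂=5.222, n₂=8
s_p² = [18·6.127² + 7·5.222²]/25 = 34.6666
SE = √(s_p²·(1/19+1/8)) = 2.4815
t = (41.895−49.875)/2.4815 = -3.2159
df = 25
p-value (one-sided, H₁ less) = 0.00179
At α=0.1: p < α → reject H₀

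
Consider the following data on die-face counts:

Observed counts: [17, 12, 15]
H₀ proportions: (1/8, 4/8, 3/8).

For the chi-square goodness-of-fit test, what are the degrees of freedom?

degrees of freedom = 2

df = k − 1 = 3 − 1 = 2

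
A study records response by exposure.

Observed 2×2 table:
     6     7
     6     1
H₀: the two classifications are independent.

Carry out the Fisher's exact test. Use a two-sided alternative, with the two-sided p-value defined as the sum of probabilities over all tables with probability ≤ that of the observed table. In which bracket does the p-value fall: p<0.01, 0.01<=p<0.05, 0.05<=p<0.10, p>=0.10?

p-value bracket: p>=0.10

Margins: r₁=13, r₂=7, c₁=12, c₂=8, n=20
p_obs = C(13,6)·C(7,6)/C(20,12); sum pmf over tables with pmf ≤ p_obs
p-value (two-sided) = 0.15769
→ bracket: p>=0.10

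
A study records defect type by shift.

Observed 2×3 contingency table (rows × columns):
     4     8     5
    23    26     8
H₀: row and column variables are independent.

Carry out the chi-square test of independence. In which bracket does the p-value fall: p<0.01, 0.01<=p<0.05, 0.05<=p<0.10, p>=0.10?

Row totals [17, 57], col totals [27, 34, 13], n=74
χ² = (4−6.20)²/6.20 + (8−7.81)²/7.81 + (5−2.99)²/2.99 + (23−20.80)²/20.80 + (26−26.19)²/26.19 + (8−10.01)²/10.01 = 2.7839
df = 2
p-value (upper-tail) = 0.24859
→ bracket: p>=0.10

p-value bracket: p>=0.10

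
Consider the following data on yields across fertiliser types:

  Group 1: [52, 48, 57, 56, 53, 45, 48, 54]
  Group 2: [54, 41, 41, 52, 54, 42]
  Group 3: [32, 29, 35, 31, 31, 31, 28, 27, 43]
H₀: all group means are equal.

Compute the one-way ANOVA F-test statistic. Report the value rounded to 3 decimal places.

Group means [51.62, 47.33, 31.89], grand mean 42.783
SSB = Σnᵢ(x̄ᵢ−x̄)² = 1817.816; SSW = ΣΣ(x−x̄ᵢ)² = 528.097
MSB = 1817.816/2 = 908.9079; MSW = 528.097/20 = 26.4049
F = MSB/MSW = 34.4220
df = (2, 20)

test statistic = 34.422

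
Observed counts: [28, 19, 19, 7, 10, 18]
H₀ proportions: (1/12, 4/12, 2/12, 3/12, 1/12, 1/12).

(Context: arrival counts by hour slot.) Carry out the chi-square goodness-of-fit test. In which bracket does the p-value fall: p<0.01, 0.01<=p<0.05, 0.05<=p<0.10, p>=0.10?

p-value bracket: p<0.01

n = 101; E_i = n·p_i = [8.42, 33.67, 16.83, 25.25, 8.42, 8.42]
χ² = (28−8.42)²/8.42 + (19−33.67)²/33.67 + (19−16.83)²/16.83 + (7−25.25)²/25.25 + (10−8.42)²/8.42 + (18−8.42)²/8.42 = 76.6337
df = 5
p-value (upper-tail) = 0.00000
→ bracket: p<0.01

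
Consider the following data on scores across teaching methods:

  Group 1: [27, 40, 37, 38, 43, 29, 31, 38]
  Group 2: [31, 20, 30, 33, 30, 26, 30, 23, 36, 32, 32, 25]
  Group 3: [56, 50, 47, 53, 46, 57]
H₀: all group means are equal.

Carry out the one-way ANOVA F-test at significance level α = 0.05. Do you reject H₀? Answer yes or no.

Group means [35.38, 29.00, 51.50], grand mean 36.154
SSB = Σnᵢ(x̄ᵢ−x̄)² = 2032.010; SSW = ΣΣ(x−x̄ᵢ)² = 563.375
MSB = 2032.010/2 = 1016.0048; MSW = 563.375/23 = 24.4946
F = MSB/MSW = 41.4788
df = (2, 23)
p-value (upper-tail) = 0.00000
At α=0.05: p < α → reject H₀

reject H₀: yes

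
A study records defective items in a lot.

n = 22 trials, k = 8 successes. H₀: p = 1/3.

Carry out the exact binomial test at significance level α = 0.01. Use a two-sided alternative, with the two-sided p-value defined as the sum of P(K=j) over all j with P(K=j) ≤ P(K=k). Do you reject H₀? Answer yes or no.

reject H₀: no

Exact binomial: n=22, k=8, p₀=1/3=0.3333
P(X=j) = C(n,j)·p₀^j·(1−p₀)^(n−j); p = Σ P(X=j) over j with P(X=j) ≤ P(X=8)
p-value (two-sided) = 0.82192
At α=0.01: p ≥ α → fail to reject H₀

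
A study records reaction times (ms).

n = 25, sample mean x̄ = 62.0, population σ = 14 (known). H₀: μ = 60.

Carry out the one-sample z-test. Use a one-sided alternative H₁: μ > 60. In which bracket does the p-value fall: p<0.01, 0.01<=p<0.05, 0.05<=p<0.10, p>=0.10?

p-value bracket: p>=0.10

SE = σ/√n = 14/√25 = 2.8000
z = (x̄−μ₀)/SE = (62.0−60)/2.8000 = 0.7143
p-value (one-sided, H₁ greater) = 0.23753
→ bracket: p>=0.10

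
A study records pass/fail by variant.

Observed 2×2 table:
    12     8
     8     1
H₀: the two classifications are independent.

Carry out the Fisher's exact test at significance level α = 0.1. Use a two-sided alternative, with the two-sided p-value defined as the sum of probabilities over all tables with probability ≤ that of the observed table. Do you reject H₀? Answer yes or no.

reject H₀: no

Margins: r₁=20, r₂=9, c₁=20, c₂=9, n=29
p_obs = C(20,12)·C(9,8)/C(29,20); sum pmf over tables with pmf ≤ p_obs
p-value (two-sided) = 0.20119
At α=0.1: p ≥ α → fail to reject H₀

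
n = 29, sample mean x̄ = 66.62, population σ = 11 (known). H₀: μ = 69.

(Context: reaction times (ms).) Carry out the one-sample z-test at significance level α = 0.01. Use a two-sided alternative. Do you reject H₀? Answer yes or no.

SE = σ/√n = 11/√29 = 2.0426
z = (x̄−μ₀)/SE = (66.62−69)/2.0426 = -1.1652
p-value (two-sided) = 0.24396
At α=0.01: p ≥ α → fail to reject H₀

reject H₀: no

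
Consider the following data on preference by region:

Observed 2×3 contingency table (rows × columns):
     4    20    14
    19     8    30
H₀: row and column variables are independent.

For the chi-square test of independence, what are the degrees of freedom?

df = (r−1)(c−1) = (2−1)·(3−1) = 2

degrees of freedom = 2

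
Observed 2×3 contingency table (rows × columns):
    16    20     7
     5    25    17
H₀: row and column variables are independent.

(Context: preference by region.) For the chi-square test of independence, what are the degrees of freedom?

df = (r−1)(c−1) = (2−1)·(3−1) = 2

degrees of freedom = 2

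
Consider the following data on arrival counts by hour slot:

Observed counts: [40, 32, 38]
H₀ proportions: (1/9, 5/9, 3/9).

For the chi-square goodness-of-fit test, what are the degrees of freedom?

df = k − 1 = 3 − 1 = 2

degrees of freedom = 2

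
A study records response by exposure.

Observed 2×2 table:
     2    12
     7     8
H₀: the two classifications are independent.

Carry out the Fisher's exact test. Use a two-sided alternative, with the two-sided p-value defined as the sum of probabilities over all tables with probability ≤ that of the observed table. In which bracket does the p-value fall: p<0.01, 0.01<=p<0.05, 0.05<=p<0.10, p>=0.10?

p-value bracket: p>=0.10

Margins: r₁=14, r₂=15, c₁=9, c₂=20, n=29
p_obs = C(14,2)·C(15,7)/C(29,9); sum pmf over tables with pmf ≤ p_obs
p-value (two-sided) = 0.10865
→ bracket: p>=0.10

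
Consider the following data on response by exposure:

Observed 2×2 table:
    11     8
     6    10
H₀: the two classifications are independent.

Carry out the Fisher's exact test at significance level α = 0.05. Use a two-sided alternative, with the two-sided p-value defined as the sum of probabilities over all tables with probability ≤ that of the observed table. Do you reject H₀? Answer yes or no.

Margins: r₁=19, r₂=16, c₁=17, c₂=18, n=35
p_obs = C(19,11)·C(16,6)/C(35,17); sum pmf over tables with pmf ≤ p_obs
p-value (two-sided) = 0.31453
At α=0.05: p ≥ α → fail to reject H₀

reject H₀: no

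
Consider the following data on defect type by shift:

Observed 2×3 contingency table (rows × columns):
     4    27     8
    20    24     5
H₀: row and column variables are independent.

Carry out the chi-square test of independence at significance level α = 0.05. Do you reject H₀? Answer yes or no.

Row totals [39, 49], col totals [24, 51, 13], n=88
χ² = (4−10.64)²/10.64 + (27−22.60)²/22.60 + (8−5.76)²/5.76 + (20−13.36)²/13.36 + (24−28.40)²/28.40 + (5−7.24)²/7.24 = 10.5351
df = 2
p-value (upper-tail) = 0.00516
At α=0.05: p < α → reject H₀

reject H₀: yes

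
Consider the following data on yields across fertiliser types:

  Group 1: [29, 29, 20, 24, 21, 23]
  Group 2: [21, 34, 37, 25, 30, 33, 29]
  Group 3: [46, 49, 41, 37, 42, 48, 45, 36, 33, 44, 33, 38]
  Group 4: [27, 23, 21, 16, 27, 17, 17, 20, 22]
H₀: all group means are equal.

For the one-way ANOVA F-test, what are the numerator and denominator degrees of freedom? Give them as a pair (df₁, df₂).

k = 4 groups, N = 34 total
df = (k−1, N−k) = (4−1, 34−4) = (3, 30)

degrees of freedom = [3, 30]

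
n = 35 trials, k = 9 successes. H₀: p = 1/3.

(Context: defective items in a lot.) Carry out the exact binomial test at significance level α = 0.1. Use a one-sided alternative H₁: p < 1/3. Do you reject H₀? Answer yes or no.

Exact binomial: n=35, k=9, p₀=1/3=0.3333
P(X≤9) from Σ C(n,i)·p₀^i·(1−p₀)^(n−i)
p-value (one-sided, H₁ less) = 0.22123
At α=0.1: p ≥ α → fail to reject H₀

reject H₀: no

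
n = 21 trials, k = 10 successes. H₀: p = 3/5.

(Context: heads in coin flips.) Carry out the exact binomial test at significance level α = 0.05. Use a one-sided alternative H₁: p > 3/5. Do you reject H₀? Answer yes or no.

reject H₀: no

Exact binomial: n=21, k=10, p₀=3/5=0.6000
P(X≥10) from Σ C(n,i)·p₀^i·(1−p₀)^(n−i)
p-value (one-sided, H₁ greater) = 0.91508
At α=0.05: p ≥ α → fail to reject H₀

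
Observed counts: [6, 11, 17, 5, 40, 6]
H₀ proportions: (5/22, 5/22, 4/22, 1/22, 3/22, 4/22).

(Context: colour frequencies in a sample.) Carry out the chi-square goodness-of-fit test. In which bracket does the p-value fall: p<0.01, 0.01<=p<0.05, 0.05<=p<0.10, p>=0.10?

p-value bracket: p<0.01

n = 85; E_i = n·p_i = [19.32, 19.32, 15.45, 3.86, 11.59, 15.45]
χ² = (6−19.32)²/19.32 + (11−19.32)²/19.32 + (17−15.45)²/15.45 + (5−3.86)²/3.86 + (40−11.59)²/11.59 + (6−15.45)²/15.45 = 88.6663
df = 5
p-value (upper-tail) = 0.00000
→ bracket: p<0.01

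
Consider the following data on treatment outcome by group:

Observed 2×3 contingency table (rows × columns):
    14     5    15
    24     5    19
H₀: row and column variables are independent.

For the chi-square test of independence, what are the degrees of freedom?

degrees of freedom = 2

df = (r−1)(c−1) = (2−1)·(3−1) = 2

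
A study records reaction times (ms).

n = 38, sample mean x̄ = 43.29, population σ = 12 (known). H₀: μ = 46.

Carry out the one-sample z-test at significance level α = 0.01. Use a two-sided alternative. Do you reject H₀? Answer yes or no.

SE = σ/√n = 12/√38 = 1.9467
z = (x̄−μ₀)/SE = (43.29−46)/1.9467 = -1.3921
p-value (two-sided) = 0.16388
At α=0.01: p ≥ α → fail to reject H₀

reject H₀: no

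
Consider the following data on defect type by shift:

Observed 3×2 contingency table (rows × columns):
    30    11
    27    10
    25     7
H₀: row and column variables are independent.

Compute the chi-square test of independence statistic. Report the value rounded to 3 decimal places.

test statistic = 0.305

Row totals [41, 37, 32], col totals [82, 28], n=110
χ² = (30−30.56)²/30.56 + (11−10.44)²/10.44 + (27−27.58)²/27.58 + (10−9.42)²/9.42 + (25−23.85)²/23.85 + (7−8.15)²/8.15 = 0.3051
df = 2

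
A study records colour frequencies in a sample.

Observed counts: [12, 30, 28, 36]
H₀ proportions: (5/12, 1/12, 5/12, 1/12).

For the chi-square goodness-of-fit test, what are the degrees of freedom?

degrees of freedom = 3

df = k − 1 = 4 − 1 = 3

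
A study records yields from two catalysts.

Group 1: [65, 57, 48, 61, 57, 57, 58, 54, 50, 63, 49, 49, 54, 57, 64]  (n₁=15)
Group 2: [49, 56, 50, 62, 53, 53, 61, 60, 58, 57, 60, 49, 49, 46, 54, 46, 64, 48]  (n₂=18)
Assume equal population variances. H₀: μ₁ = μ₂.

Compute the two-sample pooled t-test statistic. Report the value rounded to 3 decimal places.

x̄₁=56.200, s₁=5.557, n₁=15
x̄₂=54.167, s₂=5.793, n₂=18
s_p² = [14·5.557² + 17·5.793²]/31 = 32.3516
SE = √(s_p²·(1/15+1/18)) = 1.9885
t = (56.200−54.167)/1.9885 = 1.0226
df = 31

test statistic = 1.023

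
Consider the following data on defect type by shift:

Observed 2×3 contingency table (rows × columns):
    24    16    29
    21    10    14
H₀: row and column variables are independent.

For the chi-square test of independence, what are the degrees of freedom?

degrees of freedom = 2

df = (r−1)(c−1) = (2−1)·(3−1) = 2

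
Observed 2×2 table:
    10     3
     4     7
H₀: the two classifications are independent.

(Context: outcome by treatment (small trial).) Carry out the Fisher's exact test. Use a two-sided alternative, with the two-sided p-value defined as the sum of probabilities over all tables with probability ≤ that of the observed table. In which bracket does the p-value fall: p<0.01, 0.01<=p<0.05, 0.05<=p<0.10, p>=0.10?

Margins: r₁=13, r₂=11, c₁=14, c₂=10, n=24
p_obs = C(13,10)·C(11,4)/C(24,14); sum pmf over tables with pmf ≤ p_obs
p-value (two-sided) = 0.09530
→ bracket: 0.05<=p<0.10

p-value bracket: 0.05<=p<0.10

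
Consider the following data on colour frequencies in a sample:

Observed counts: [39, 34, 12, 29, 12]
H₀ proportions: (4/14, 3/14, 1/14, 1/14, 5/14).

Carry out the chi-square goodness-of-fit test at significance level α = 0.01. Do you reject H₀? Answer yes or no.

reject H₀: yes

n = 126; E_i = n·p_i = [36.00, 27.00, 9.00, 9.00, 45.00]
χ² = (39−36.00)²/36.00 + (34−27.00)²/27.00 + (12−9.00)²/9.00 + (29−9.00)²/9.00 + (12−45.00)²/45.00 = 71.7093
df = 4
p-value (upper-tail) = 0.00000
At α=0.01: p < α → reject H₀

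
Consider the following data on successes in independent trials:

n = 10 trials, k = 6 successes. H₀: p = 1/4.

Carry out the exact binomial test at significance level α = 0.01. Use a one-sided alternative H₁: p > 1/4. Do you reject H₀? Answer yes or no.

Exact binomial: n=10, k=6, p₀=1/4=0.2500
P(X≥6) from Σ C(n,i)·p₀^i·(1−p₀)^(n−i)
p-value (one-sided, H₁ greater) = 0.01973
At α=0.01: p ≥ α → fail to reject H₀

reject H₀: no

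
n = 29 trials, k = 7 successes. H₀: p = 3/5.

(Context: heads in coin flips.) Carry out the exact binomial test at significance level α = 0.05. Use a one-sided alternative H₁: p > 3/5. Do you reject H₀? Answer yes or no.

Exact binomial: n=29, k=7, p₀=3/5=0.6000
P(X≥7) from Σ C(n,i)·p₀^i·(1−p₀)^(n−i)
p-value (one-sided, H₁ greater) = 0.99998
At α=0.05: p ≥ α → fail to reject H₀

reject H₀: no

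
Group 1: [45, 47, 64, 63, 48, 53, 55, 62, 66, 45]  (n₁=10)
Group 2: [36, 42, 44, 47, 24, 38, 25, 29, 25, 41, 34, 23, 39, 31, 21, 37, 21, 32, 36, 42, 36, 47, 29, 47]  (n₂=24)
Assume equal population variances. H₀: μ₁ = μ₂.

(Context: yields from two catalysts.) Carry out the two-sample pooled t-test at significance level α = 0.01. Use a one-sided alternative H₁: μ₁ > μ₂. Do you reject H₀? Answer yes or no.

x̄₁=54.800, s₁=8.377, n₁=10
x̄₂=34.417, s₂=8.408, n₂=24
s_p² = [9·8.377² + 23·8.408²]/32 = 70.5448
SE = √(s_p²·(1/10+1/24)) = 3.1613
t = (54.800−34.417)/3.1613 = 6.4478
df = 32
p-value (one-sided, H₁ greater) = 0.00000
At α=0.01: p < α → reject H₀

reject H₀: yes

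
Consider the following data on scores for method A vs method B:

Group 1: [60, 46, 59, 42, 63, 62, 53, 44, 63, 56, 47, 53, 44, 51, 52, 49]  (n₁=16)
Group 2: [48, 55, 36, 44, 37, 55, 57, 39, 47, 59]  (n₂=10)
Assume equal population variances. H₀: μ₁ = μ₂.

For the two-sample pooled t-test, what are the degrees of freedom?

degrees of freedom = 24

df = n₁ + n₂ − 2 = 16 + 10 − 2 = 24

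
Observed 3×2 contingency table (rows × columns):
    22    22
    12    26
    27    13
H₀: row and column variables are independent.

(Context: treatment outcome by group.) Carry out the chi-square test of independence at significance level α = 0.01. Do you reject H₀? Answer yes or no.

Row totals [44, 38, 40], col totals [61, 61], n=122
χ² = (22−22.00)²/22.00 + (22−22.00)²/22.00 + (12−19.00)²/19.00 + (26−19.00)²/19.00 + (27−20.00)²/20.00 + (13−20.00)²/20.00 = 10.0579
df = 2
p-value (upper-tail) = 0.00655
At α=0.01: p < α → reject H₀

reject H₀: yes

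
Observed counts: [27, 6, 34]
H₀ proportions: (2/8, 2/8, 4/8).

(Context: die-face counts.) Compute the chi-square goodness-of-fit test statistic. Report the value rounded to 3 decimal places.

n = 67; E_i = n·p_i = [16.75, 16.75, 33.50]
χ² = (27−16.75)²/16.75 + (6−16.75)²/16.75 + (34−33.50)²/33.50 = 13.1791
df = 2

test statistic = 13.179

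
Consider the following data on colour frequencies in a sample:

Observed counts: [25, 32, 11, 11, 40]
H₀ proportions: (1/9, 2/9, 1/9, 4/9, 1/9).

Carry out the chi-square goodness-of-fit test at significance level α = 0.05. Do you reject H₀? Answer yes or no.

reject H₀: yes

n = 119; E_i = n·p_i = [13.22, 26.44, 13.22, 52.89, 13.22]
χ² = (25−13.22)²/13.22 + (32−26.44)²/26.44 + (11−13.22)²/13.22 + (11−52.89)²/52.89 + (40−13.22)²/13.22 = 99.4391
df = 4
p-value (upper-tail) = 0.00000
At α=0.05: p < α → reject H₀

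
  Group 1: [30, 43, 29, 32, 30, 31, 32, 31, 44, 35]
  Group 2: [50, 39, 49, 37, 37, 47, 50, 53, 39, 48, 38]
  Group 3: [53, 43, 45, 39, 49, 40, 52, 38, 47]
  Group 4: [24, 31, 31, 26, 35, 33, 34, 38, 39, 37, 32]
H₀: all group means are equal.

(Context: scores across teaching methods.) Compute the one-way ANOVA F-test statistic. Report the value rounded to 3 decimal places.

Group means [33.70, 44.27, 45.11, 32.73], grand mean 38.780
SSB = Σnᵢ(x̄ᵢ−x̄)² = 1353.672; SSW = ΣΣ(x−x̄ᵢ)² = 1117.353
MSB = 1353.672/3 = 451.2240; MSW = 1117.353/37 = 30.1987
F = MSB/MSW = 14.9418
df = (3, 37)

test statistic = 14.942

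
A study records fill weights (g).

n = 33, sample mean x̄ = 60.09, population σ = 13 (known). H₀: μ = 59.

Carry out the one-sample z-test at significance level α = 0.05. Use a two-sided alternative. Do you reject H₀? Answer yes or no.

reject H₀: no

SE = σ/√n = 13/√33 = 2.2630
z = (x̄−μ₀)/SE = (60.09−59)/2.2630 = 0.4817
p-value (two-sided) = 0.63005
At α=0.05: p ≥ α → fail to reject H₀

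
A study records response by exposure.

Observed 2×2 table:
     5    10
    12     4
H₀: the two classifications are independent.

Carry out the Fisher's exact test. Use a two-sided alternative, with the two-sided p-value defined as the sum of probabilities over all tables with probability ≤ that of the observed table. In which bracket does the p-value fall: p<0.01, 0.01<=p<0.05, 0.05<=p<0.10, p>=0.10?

p-value bracket: 0.01<=p<0.05

Margins: r₁=15, r₂=16, c₁=17, c₂=14, n=31
p_obs = C(15,5)·C(16,12)/C(31,17); sum pmf over tables with pmf ≤ p_obs
p-value (two-sided) = 0.03195
→ bracket: 0.01<=p<0.05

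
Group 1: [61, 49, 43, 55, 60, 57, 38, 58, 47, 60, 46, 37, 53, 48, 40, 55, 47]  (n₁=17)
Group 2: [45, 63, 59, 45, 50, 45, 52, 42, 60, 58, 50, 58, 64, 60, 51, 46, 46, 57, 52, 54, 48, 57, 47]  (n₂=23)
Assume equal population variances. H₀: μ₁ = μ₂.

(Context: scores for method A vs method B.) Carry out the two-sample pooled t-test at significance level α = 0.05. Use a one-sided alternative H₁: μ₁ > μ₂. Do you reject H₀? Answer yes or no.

x̄₁=50.235, s₁=7.878, n₁=17
x̄₂=52.565, s₂=6.501, n₂=23
s_p² = [16·7.878² + 22·6.501²]/38 = 50.5977
SE = √(s_p²·(1/17+1/23)) = 2.2751
t = (50.235−52.565)/2.2751 = -1.0241
df = 38
p-value (one-sided, H₁ greater) = 0.84386
At α=0.05: p ≥ α → fail to reject H₀

reject H₀: no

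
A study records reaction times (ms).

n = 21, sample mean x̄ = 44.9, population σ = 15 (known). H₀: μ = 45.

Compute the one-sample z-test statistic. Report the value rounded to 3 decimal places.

SE = σ/√n = 15/√21 = 3.2733
z = (x̄−μ₀)/SE = (44.9−45)/3.2733 = -0.0306

test statistic = -0.031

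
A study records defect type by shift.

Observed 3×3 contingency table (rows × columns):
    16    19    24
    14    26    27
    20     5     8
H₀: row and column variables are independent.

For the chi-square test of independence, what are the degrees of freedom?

degrees of freedom = 4

df = (r−1)(c−1) = (3−1)·(3−1) = 4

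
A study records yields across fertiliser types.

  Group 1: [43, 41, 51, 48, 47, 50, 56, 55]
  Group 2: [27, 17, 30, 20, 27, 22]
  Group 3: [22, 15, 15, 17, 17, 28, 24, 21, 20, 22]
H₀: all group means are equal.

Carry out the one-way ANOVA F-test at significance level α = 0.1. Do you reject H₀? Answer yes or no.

reject H₀: yes

Group means [48.88, 23.83, 20.10], grand mean 30.625
SSB = Σnᵢ(x̄ᵢ−x̄)² = 4049.017; SSW = ΣΣ(x−x̄ᵢ)² = 474.608
MSB = 4049.017/2 = 2024.5083; MSW = 474.608/21 = 22.6004
F = MSB/MSW = 89.5784
df = (2, 21)
p-value (upper-tail) = 0.00000
At α=0.1: p < α → reject H₀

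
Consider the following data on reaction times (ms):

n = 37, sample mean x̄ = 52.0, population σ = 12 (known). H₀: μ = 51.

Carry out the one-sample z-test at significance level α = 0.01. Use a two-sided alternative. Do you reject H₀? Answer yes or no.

SE = σ/√n = 12/√37 = 1.9728
z = (x̄−μ₀)/SE = (52.0−51)/1.9728 = 0.5069
p-value (two-sided) = 0.61223
At α=0.01: p ≥ α → fail to reject H₀

reject H₀: no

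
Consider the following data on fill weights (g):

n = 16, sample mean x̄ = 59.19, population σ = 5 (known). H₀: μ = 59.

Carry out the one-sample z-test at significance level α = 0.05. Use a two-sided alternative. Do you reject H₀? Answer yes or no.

SE = σ/√n = 5/√16 = 1.2500
z = (x̄−μ₀)/SE = (59.19−59)/1.2500 = 0.1520
p-value (two-sided) = 0.87919
At α=0.05: p ≥ α → fail to reject H₀

reject H₀: no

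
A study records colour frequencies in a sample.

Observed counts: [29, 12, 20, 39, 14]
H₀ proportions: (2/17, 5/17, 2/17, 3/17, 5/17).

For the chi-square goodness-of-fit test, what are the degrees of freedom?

degrees of freedom = 4

df = k − 1 = 5 − 1 = 4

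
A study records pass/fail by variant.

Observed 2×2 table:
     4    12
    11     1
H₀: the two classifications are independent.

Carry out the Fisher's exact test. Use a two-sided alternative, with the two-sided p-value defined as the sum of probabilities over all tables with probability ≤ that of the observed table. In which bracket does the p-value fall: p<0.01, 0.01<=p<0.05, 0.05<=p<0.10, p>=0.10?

p-value bracket: p<0.01

Margins: r₁=16, r₂=12, c₁=15, c₂=13, n=28
p_obs = C(16,4)·C(12,11)/C(28,15); sum pmf over tables with pmf ≤ p_obs
p-value (two-sided) = 0.00064
→ bracket: p<0.01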